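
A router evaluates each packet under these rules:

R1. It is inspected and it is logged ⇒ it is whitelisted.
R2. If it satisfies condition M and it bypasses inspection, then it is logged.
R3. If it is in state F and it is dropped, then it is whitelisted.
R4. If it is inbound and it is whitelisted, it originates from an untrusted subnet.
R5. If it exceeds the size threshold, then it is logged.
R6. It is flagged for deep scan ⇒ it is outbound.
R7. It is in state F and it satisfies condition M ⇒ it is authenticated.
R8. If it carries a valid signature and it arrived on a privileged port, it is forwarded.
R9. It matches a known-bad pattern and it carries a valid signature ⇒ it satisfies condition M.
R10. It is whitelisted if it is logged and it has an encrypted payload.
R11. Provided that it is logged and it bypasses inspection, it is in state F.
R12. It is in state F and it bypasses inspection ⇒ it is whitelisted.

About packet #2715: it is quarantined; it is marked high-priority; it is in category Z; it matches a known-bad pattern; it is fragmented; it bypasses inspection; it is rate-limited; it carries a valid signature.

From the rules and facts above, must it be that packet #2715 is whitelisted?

By R9 (it matches a known-bad pattern, it carries a valid signature): it satisfies condition M.
By R2 (it satisfies condition M, it bypasses inspection): it is logged.
By R11 (it is logged, it bypasses inspection): it is in state F.
By R12 (it is in state F, it bypasses inspection): it is whitelisted.

Yes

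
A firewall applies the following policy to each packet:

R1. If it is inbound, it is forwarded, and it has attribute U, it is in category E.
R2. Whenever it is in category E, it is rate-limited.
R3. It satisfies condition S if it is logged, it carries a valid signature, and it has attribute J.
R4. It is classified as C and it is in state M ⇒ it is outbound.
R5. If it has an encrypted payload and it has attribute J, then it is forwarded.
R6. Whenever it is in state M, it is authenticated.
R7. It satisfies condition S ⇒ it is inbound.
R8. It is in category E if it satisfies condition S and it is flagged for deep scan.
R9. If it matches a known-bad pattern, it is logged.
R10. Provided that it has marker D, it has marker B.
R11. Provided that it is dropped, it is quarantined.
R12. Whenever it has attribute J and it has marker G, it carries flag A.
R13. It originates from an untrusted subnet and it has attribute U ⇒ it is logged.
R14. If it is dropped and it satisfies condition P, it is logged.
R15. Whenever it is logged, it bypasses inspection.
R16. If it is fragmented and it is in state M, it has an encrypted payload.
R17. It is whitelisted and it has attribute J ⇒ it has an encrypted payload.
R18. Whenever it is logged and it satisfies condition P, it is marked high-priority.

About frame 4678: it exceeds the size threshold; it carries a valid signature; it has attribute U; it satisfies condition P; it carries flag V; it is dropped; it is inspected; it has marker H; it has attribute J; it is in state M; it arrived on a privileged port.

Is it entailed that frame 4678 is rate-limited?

No

Forward chaining from the given facts derives: is authenticated, is quarantined, is logged, bypasses inspection, is marked high-priority, satisfies condition S, is inbound.
The only rule concluding "it is rate-limited" is R2, which needs "it is in category E"; that is never established.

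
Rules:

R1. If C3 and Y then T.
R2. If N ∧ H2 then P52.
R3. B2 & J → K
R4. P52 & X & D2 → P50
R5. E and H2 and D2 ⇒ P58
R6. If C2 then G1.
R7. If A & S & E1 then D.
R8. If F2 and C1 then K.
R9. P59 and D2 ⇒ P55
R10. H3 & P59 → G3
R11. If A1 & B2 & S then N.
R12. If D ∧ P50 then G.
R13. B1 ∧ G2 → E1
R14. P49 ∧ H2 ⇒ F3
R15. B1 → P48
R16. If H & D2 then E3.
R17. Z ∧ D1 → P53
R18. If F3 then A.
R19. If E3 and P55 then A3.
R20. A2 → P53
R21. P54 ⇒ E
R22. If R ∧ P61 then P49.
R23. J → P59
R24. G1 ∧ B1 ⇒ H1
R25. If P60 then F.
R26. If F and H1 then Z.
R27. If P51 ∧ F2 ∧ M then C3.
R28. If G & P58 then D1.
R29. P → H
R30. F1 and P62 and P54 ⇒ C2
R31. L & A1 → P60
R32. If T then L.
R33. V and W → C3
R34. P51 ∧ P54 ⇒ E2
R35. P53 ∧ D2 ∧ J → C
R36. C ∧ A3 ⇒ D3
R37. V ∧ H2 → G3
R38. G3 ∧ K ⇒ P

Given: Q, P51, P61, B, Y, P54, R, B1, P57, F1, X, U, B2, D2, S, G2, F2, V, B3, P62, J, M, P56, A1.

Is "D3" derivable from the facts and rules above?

Forward chaining from the given facts derives: K, N, E1, P48, E, P49, P59, C3, C2, E2, T, G1, P55, H1, L, P60, F, Z.
The only rule concluding D3 is R36, which needs C; that is never established.

No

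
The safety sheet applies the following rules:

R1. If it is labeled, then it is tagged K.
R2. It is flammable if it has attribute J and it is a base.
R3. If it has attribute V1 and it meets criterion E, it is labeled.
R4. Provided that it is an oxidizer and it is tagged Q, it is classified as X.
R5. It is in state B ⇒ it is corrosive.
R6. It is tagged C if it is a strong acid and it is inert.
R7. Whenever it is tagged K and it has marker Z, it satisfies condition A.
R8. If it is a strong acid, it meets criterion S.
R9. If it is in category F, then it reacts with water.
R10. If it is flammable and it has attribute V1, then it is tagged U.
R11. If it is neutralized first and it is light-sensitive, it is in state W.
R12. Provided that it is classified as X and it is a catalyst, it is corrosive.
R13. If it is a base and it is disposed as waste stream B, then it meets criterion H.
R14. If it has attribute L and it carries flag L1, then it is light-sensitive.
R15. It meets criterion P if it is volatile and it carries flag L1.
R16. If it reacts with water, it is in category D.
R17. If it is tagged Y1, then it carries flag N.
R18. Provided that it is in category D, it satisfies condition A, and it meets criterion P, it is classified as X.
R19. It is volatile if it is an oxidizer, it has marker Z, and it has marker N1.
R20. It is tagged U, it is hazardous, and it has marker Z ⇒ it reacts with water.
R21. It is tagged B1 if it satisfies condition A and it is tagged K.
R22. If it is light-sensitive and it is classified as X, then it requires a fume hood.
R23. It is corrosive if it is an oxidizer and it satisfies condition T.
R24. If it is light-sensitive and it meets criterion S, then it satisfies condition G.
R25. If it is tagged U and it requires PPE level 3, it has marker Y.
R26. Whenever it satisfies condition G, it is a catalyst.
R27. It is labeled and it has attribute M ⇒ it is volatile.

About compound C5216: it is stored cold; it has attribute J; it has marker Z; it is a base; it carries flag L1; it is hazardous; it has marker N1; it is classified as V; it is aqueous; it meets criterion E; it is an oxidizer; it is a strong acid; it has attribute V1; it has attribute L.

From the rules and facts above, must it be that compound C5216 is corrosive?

By R2 (it has attribute J, it is a base): it is flammable.
By R3 (it has attribute V1, it meets criterion E): it is labeled.
By R8 (it is a strong acid): it meets criterion S.
By R10 (it is flammable, it has attribute V1): it is tagged U.
By R14 (it has attribute L, it carries flag L1): it is light-sensitive.
By R19 (it is an oxidizer, it has marker Z, it has marker N1): it is volatile.
By R20 (it is tagged U, it is hazardous, it has marker Z): it reacts with water.
By R24 (it is light-sensitive, it meets criterion S): it satisfies condition G.
By R26 (it satisfies condition G): it is a catalyst.
By R1 (it is labeled): it is tagged K.
By R7 (it is tagged K, it has marker Z): it satisfies condition A.
By R15 (it is volatile, it carries flag L1): it meets criterion P.
By R16 (it reacts with water): it is in category D.
By R18 (it is in category D, it satisfies condition A, it meets criterion P): it is classified as X.
By R12 (it is classified as X, it is a catalyst): it is corrosive.

Yes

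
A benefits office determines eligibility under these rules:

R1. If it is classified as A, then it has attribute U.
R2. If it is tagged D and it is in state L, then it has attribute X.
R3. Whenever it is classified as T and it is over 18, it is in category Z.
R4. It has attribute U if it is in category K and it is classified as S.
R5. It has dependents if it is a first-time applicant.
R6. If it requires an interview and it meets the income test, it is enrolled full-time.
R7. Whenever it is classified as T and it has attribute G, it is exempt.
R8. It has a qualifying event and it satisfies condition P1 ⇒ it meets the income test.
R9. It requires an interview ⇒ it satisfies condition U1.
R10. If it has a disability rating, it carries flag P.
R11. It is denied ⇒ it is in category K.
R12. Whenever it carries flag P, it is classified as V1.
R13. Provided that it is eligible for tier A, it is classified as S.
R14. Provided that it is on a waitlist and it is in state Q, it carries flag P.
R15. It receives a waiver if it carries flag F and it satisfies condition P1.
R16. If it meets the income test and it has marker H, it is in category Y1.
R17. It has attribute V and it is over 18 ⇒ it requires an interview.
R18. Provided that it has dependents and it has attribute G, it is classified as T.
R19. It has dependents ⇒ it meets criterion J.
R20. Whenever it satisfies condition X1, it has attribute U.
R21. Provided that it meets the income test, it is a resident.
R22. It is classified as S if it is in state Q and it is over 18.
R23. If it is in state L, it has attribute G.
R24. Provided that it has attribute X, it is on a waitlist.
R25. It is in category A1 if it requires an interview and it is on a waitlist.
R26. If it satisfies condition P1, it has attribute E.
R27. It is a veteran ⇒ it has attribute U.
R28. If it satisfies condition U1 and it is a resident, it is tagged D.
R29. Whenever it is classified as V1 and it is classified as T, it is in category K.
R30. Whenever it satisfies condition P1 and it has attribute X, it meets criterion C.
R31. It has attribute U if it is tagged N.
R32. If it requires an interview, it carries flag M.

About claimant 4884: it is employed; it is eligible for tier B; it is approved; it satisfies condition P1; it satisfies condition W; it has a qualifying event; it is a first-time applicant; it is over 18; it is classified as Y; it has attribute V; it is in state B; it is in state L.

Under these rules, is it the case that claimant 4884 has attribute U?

Forward chaining from the given facts derives: has dependents, meets the income test, requires an interview, meets criterion J, is a resident, has attribute G, has attribute E, carries flag M, is enrolled full-time, satisfies condition U1, is classified as T, is tagged D, has attribute X, is in category Z, is exempt, is on a waitlist, is in category A1, meets criterion C.
Rules concluding "it has attribute U": R1 needs "it is classified as A"; R4 needs "it is in category K"; R20 needs "it satisfies condition X1"; R27 needs "it is a veteran"; R31 needs "it is tagged N" — none of these are established.

No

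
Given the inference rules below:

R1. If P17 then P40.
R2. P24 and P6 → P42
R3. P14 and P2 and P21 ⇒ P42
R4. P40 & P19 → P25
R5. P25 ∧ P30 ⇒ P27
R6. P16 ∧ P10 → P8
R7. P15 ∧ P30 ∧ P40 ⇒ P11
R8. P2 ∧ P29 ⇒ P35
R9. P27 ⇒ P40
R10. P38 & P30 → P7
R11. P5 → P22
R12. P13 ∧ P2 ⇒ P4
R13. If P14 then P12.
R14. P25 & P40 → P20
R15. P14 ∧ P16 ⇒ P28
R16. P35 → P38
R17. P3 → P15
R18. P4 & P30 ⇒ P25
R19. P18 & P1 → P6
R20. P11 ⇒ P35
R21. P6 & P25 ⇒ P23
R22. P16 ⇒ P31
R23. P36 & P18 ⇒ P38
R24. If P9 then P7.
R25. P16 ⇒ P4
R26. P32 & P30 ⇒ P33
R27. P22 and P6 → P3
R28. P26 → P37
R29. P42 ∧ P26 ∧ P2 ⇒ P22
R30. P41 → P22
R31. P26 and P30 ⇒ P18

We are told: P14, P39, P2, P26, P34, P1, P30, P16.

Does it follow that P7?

Forward chaining from the given facts derives: P12, P28, P31, P4, P37, P18, P25, P6, P23, P27, P40, P20.
Rules concluding P7: R10 needs P38; R24 needs P9 — none of these are established.

No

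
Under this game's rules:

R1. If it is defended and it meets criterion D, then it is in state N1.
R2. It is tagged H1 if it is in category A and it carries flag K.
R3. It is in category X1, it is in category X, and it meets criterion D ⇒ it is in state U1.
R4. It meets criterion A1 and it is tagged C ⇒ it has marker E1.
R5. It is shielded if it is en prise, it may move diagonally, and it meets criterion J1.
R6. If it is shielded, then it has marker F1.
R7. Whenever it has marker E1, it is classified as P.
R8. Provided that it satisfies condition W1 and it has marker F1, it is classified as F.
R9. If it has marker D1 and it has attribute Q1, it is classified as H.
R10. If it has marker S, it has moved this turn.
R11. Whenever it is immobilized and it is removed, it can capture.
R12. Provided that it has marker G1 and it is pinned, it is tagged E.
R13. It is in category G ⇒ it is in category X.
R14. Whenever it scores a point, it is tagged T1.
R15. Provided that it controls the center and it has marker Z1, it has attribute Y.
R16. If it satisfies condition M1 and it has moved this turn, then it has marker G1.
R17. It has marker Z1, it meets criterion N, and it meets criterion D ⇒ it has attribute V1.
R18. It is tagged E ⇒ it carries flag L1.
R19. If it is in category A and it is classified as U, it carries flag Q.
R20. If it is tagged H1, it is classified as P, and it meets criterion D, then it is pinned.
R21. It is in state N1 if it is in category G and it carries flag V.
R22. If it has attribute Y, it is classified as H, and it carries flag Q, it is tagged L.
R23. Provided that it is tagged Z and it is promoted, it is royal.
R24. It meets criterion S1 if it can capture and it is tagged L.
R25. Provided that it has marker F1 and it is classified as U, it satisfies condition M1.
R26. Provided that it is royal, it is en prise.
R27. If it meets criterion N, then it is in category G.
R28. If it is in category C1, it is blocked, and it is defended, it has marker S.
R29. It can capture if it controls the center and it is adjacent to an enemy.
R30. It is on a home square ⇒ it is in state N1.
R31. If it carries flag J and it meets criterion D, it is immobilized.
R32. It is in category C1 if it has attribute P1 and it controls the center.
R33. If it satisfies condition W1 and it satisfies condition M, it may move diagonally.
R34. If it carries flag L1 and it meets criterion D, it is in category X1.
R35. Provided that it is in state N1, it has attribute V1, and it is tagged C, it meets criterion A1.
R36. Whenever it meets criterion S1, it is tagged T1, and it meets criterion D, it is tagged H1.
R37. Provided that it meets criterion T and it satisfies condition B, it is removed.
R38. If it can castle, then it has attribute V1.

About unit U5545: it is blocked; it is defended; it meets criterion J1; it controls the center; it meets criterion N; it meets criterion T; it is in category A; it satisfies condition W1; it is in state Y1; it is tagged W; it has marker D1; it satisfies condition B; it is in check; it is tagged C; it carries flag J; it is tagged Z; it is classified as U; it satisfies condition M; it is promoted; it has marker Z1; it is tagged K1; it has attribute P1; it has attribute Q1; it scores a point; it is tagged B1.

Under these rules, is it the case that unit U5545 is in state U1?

Forward chaining from the given facts derives: is classified as H, is tagged T1, has attribute Y, carries flag Q, is tagged L, is royal, is en prise, is in category G, is in category C1, may move diagonally, is removed, is shielded, has marker F1, is classified as F, is in category X, satisfies condition M1, has marker S, has moved this turn, has marker G1.
The only rule concluding "it is in state U1" is R3, which needs "it is in category X1"; that is never established.

No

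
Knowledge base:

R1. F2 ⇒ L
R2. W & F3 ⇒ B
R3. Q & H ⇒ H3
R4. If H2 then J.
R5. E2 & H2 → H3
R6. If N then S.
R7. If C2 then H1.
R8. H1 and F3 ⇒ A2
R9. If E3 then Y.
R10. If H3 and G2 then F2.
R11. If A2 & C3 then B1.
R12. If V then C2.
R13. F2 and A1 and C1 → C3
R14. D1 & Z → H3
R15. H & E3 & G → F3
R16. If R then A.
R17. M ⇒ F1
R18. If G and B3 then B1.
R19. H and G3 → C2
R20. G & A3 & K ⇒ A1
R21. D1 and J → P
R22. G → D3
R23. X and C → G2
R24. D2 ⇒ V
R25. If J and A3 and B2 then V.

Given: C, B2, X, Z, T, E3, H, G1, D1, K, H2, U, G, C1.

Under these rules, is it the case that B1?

No

Forward chaining from the given facts derives: J, Y, H3, F3, P, D3, G2, F2, L.
Rules concluding B1: R11 needs A2; R18 needs B3 — none of these are established.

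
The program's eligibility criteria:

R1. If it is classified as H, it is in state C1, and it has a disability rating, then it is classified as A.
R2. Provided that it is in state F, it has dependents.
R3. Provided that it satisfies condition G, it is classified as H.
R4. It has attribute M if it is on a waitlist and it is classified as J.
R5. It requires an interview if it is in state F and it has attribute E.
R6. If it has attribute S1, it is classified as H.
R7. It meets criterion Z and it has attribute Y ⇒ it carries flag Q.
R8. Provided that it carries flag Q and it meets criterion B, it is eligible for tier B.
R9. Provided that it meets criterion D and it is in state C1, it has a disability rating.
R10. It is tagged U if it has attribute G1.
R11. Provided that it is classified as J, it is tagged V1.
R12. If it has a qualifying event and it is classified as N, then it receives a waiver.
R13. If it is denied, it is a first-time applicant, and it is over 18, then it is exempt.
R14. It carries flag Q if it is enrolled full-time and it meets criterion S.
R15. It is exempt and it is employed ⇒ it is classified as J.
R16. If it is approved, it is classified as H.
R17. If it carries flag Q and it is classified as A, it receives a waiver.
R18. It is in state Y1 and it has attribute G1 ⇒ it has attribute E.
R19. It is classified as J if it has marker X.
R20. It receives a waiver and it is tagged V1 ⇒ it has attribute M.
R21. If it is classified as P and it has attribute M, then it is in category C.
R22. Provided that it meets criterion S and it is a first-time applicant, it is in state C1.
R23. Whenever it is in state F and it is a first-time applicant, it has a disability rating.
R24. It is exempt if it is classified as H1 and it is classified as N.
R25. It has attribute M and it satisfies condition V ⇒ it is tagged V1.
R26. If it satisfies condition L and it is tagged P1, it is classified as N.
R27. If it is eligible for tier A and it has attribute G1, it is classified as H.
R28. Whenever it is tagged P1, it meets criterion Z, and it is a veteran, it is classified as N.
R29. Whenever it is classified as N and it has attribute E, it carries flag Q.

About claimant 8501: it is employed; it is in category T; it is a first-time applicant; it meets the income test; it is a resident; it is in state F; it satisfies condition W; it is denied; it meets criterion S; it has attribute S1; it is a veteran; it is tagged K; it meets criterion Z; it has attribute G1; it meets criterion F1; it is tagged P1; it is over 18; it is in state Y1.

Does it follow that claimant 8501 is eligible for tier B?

Forward chaining from the given facts derives: has dependents, is classified as H, is tagged U, is exempt, is classified as J, has attribute E, is in state C1, has a disability rating, is classified as N, carries flag Q, is classified as A, requires an interview, is tagged V1, receives a waiver, has attribute M.
The only rule concluding "it is eligible for tier B" is R8, which needs "it meets criterion B"; that is never established.

No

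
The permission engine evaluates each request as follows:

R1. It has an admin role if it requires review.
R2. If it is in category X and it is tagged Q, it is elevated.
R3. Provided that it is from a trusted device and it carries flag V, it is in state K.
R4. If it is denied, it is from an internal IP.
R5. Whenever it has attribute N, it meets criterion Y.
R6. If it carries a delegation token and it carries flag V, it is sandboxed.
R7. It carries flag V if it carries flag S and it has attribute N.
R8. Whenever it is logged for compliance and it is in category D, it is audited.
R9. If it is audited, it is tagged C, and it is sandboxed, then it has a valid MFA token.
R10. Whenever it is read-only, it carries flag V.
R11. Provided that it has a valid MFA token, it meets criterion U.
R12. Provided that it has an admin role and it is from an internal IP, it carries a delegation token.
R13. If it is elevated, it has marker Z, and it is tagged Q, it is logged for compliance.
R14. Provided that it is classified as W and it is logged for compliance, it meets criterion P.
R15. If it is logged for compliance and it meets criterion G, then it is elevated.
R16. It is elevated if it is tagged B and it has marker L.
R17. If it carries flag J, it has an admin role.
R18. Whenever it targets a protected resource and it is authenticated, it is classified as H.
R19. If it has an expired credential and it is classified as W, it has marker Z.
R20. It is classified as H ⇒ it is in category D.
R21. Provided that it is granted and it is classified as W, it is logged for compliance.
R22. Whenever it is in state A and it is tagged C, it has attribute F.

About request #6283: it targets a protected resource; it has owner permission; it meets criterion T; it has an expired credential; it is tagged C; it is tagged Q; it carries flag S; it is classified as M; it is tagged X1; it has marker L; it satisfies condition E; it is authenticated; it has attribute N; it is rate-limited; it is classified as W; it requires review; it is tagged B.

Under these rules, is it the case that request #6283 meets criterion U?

No

Forward chaining from the given facts derives: has an admin role, meets criterion Y, carries flag V, is elevated, is classified as H, has marker Z, is in category D, is logged for compliance, meets criterion P, is audited.
The only rule concluding "it meets criterion U" is R11, which needs "it has a valid MFA token"; that is never established.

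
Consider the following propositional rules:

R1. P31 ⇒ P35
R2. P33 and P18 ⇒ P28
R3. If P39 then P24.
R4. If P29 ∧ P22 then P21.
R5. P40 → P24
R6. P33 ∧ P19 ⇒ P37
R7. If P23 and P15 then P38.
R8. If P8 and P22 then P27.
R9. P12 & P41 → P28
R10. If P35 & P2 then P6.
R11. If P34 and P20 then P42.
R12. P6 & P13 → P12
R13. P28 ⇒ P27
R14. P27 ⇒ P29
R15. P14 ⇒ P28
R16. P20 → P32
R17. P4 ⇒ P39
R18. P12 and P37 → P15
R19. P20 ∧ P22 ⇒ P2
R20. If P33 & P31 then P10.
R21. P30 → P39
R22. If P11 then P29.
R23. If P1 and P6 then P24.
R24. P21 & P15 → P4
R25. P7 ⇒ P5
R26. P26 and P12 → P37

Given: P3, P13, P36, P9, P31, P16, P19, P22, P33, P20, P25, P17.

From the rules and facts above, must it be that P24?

Forward chaining from the given facts derives: P35, P37, P32, P2, P10, P6, P12, P15.
Rules concluding P24: R3 needs P39; R5 needs P40; R23 needs P1 — none of these are established.

No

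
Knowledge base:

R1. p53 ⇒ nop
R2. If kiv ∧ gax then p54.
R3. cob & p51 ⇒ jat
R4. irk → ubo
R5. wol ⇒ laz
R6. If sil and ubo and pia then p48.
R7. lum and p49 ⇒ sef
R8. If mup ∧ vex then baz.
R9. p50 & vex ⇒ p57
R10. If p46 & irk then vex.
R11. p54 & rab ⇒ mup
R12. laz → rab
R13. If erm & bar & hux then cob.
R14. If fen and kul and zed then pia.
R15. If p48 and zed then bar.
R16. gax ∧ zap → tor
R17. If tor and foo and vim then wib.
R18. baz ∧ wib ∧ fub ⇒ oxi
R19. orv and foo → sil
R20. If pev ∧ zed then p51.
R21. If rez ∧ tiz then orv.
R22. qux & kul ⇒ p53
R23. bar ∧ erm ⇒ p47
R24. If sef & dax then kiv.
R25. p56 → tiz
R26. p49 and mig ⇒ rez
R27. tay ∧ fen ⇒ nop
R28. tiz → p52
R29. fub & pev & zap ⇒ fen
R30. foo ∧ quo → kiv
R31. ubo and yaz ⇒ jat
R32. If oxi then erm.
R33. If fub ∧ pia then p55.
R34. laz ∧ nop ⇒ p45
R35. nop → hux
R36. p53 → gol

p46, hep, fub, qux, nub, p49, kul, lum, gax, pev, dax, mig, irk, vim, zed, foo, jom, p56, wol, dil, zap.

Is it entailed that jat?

ubo  (by R4: irk)
laz  (by R5: wol)
sef  (by R7: lum, p49)
vex  (by R10: p46, irk)
rab  (by R12: laz)
tor  (by R16: gax, zap)
wib  (by R17: tor, foo, vim)
p51  (by R20: pev, zed)
p53  (by R22: qux, kul)
kiv  (by R24: sef, dax)
tiz  (by R25: p56)
rez  (by R26: p49, mig)
fen  (by R29: fub, pev, zap)
nop  (by R1: p53)
p54  (by R2: kiv, gax)
mup  (by R11: p54, rab)
pia  (by R14: fen, kul, zed)
orv  (by R21: rez, tiz)
hux  (by R35: nop)
baz  (by R8: mup, vex)
oxi  (by R18: baz, wib, fub)
sil  (by R19: orv, foo)
erm  (by R32: oxi)
p48  (by R6: sil, ubo, pia)
bar  (by R15: p48, zed)
cob  (by R13: erm, bar, hux)
jat  (by R3: cob, p51)

Yes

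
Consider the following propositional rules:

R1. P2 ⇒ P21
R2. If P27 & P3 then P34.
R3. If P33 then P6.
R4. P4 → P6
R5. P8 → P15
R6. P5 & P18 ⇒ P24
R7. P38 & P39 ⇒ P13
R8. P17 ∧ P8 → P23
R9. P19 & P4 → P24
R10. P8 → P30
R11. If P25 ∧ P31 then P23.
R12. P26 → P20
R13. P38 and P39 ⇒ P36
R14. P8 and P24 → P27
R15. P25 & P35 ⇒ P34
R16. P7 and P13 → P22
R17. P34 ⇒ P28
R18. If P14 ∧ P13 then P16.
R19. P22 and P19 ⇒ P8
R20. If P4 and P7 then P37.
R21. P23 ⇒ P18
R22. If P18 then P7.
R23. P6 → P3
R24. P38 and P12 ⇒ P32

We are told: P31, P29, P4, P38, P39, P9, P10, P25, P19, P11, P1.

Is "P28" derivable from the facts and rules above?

Yes

P6  (by R4: P4)
P13  (by R7: P38, P39)
P24  (by R9: P19, P4)
P23  (by R11: P25, P31)
P18  (by R21: P23)
P7  (by R22: P18)
P3  (by R23: P6)
P22  (by R16: P7, P13)
P8  (by R19: P22, P19)
P27  (by R14: P8, P24)
P34  (by R2: P27, P3)
P28  (by R17: P34)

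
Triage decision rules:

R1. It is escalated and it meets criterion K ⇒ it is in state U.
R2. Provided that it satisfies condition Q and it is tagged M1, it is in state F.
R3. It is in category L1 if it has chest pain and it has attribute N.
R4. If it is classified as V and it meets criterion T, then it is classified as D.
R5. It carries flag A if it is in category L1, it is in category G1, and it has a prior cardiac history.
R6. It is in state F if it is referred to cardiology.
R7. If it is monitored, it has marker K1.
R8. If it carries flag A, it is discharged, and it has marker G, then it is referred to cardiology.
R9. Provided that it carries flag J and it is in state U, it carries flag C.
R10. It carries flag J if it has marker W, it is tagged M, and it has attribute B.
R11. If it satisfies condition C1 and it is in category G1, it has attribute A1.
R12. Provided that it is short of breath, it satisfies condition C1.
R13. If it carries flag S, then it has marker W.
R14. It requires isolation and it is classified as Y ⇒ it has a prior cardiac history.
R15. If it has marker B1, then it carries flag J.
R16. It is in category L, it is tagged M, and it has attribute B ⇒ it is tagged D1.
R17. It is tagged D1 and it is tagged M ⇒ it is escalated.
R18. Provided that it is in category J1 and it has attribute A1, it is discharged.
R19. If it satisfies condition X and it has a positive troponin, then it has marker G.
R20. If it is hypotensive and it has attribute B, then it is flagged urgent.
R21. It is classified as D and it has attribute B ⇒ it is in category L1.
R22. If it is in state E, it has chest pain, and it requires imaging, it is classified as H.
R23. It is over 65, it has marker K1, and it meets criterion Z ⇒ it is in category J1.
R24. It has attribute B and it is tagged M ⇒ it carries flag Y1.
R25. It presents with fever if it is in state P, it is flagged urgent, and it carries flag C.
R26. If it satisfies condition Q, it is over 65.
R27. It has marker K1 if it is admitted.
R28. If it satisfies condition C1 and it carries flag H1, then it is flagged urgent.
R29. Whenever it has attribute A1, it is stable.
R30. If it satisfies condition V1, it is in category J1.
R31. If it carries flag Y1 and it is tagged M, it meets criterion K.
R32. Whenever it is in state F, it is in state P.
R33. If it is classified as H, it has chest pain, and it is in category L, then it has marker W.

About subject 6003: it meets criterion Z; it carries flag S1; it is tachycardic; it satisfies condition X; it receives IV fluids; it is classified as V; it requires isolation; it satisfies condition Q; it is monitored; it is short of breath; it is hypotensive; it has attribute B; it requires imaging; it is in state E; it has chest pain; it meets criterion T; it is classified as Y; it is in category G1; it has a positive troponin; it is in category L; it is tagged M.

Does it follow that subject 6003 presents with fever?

Yes

By R4 (it is classified as V, it meets criterion T): it is classified as D.
By R7 (it is monitored): it has marker K1.
By R12 (it is short of breath): it satisfies condition C1.
By R14 (it requires isolation, it is classified as Y): it has a prior cardiac history.
By R16 (it is in category L, it is tagged M, it has attribute B): it is tagged D1.
By R17 (it is tagged D1, it is tagged M): it is escalated.
By R19 (it satisfies condition X, it has a positive troponin): it has marker G.
By R20 (it is hypotensive, it has attribute B): it is flagged urgent.
By R21 (it is classified as D, it has attribute B): it is in category L1.
By R22 (it is in state E, it has chest pain, it requires imaging): it is classified as H.
By R24 (it has attribute B, it is tagged M): it carries flag Y1.
By R26 (it satisfies condition Q): it is over 65.
By R31 (it carries flag Y1, it is tagged M): it meets criterion K.
By R33 (it is classified as H, it has chest pain, it is in category L): it has marker W.
By R1 (it is escalated, it meets criterion K): it is in state U.
By R5 (it is in category L1, it is in category G1, it has a prior cardiac history): it carries flag A.
By R10 (it has marker W, it is tagged M, it has attribute B): it carries flag J.
By R11 (it satisfies condition C1, it is in category G1): it has attribute A1.
By R23 (it is over 65, it has marker K1, it meets criterion Z): it is in category J1.
By R9 (it carries flag J, it is in state U): it carries flag C.
By R18 (it is in category J1, it has attribute A1): it is discharged.
By R8 (it carries flag A, it is discharged, it has marker G): it is referred to cardiology.
By R6 (it is referred to cardiology): it is in state F.
By R32 (it is in state F): it is in state P.
By R25 (it is in state P, it is flagged urgent, it carries flag C): it presents with fever.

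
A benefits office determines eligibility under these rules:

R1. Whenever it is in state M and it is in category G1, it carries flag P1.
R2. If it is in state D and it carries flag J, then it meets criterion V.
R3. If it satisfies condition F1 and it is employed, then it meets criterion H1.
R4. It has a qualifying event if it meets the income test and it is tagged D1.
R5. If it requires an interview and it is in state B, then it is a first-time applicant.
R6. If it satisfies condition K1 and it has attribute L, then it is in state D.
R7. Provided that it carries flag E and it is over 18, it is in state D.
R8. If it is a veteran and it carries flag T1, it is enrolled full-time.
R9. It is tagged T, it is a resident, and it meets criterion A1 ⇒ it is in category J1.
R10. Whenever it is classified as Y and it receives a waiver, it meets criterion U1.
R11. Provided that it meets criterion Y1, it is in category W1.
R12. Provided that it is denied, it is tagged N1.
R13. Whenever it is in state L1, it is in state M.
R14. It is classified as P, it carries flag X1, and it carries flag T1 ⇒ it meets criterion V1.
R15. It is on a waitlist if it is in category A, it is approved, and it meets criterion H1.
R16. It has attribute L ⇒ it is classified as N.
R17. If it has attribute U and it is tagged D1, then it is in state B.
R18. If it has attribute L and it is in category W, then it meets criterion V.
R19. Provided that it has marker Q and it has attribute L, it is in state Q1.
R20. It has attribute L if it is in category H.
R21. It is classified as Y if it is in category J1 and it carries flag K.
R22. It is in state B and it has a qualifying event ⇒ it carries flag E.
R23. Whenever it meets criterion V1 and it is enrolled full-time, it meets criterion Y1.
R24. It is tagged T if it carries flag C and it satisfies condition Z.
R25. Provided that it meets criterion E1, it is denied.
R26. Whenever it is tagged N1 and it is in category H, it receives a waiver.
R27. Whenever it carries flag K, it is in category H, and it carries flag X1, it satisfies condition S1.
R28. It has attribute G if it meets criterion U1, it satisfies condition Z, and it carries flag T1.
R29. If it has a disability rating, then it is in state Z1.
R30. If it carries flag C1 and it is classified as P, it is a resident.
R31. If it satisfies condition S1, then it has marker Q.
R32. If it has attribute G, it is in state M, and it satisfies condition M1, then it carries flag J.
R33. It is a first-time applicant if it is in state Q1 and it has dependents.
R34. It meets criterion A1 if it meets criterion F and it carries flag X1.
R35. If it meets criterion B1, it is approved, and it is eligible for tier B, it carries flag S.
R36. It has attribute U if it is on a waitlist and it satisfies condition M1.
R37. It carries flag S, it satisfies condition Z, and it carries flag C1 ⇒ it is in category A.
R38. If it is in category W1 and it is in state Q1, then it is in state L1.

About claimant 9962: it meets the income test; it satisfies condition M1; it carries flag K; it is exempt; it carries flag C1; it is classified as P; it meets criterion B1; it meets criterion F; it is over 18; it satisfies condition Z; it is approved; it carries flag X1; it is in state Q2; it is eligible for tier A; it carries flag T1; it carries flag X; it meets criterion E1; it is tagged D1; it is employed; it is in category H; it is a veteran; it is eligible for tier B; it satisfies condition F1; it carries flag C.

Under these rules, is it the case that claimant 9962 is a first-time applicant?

Forward chaining from the given facts derives: meets criterion H1, has a qualifying event, is enrolled full-time, meets criterion V1, has attribute L, meets criterion Y1, is tagged T, is denied, satisfies condition S1, is a resident, has marker Q, meets criterion A1, carries flag S, is in category A, is in category J1, is in category W1, is tagged N1, is on a waitlist, is classified as N, is in state Q1, is classified as Y, receives a waiver, has attribute U, is in state L1, meets criterion U1, is in state M, is in state B, carries flag E, has attribute G, carries flag J, is in state D, meets criterion V.
Rules concluding "it is a first-time applicant": R5 needs "it requires an interview"; R33 needs "it has dependents" — none of these are established.

No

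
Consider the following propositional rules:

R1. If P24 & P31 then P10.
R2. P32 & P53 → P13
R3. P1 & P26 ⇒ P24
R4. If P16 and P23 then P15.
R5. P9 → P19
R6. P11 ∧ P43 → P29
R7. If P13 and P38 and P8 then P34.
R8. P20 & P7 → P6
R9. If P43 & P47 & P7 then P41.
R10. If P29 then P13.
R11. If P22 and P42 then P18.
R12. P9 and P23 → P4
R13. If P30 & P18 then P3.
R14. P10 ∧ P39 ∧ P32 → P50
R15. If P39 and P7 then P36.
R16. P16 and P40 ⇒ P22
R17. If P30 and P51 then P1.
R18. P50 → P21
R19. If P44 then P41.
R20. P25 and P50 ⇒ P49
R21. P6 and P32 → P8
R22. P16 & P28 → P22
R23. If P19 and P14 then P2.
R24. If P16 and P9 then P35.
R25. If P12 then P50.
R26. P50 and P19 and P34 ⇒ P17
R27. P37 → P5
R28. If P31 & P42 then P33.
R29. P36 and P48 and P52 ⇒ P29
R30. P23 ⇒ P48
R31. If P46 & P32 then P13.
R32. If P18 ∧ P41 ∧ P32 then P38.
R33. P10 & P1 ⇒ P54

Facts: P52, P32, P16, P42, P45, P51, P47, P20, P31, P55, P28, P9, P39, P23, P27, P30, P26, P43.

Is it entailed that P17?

No

Forward chaining from the given facts derives: P15, P19, P4, P1, P22, P35, P33, P48, P24, P18, P3, P10, P50, P21, P54.
The only rule concluding P17 is R26, which needs P34; that is never established.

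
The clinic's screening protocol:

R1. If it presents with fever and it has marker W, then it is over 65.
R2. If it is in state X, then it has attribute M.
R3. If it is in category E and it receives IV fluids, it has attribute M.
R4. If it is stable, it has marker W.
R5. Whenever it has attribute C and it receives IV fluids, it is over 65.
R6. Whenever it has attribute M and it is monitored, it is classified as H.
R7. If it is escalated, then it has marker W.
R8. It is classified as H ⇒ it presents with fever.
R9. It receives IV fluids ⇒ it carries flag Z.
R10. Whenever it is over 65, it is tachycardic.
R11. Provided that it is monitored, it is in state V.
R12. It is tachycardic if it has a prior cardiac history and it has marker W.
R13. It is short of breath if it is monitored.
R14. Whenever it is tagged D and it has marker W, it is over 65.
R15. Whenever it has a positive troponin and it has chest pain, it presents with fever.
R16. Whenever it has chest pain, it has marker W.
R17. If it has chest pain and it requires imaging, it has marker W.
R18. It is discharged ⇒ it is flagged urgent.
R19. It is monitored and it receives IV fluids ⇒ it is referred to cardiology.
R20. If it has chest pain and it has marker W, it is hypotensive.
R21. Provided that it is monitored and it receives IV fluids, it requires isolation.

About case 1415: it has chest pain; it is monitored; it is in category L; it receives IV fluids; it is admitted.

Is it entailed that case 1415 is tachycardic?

Forward chaining from the given facts derives: carries flag Z, is in state V, is short of breath, has marker W, is referred to cardiology, is hypotensive, requires isolation.
Rules concluding "it is tachycardic": R10 needs "it is over 65"; R12 needs "it has a prior cardiac history" — none of these are established.

No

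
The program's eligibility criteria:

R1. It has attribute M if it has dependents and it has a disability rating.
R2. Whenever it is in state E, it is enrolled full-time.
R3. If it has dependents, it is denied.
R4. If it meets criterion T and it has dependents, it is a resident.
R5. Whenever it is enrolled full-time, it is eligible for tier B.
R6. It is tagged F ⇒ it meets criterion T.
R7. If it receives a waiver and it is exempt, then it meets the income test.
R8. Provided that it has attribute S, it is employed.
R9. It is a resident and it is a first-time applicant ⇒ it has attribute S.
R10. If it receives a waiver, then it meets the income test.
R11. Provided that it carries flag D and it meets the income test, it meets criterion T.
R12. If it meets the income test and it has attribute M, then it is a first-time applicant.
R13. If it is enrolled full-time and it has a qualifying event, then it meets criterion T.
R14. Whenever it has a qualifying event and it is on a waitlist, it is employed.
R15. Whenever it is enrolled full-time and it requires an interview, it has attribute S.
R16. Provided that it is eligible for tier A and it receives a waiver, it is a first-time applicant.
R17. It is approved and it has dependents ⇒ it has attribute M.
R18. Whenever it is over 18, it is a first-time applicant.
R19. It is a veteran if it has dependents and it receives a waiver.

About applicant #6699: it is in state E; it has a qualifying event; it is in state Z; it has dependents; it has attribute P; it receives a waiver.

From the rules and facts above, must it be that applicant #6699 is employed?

No

Forward chaining from the given facts derives: is enrolled full-time, is denied, is eligible for tier B, meets the income test, meets criterion T, is a veteran, is a resident.
Rules concluding "it is employed": R8 needs "it has attribute S"; R14 needs "it is on a waitlist" — none of these are established.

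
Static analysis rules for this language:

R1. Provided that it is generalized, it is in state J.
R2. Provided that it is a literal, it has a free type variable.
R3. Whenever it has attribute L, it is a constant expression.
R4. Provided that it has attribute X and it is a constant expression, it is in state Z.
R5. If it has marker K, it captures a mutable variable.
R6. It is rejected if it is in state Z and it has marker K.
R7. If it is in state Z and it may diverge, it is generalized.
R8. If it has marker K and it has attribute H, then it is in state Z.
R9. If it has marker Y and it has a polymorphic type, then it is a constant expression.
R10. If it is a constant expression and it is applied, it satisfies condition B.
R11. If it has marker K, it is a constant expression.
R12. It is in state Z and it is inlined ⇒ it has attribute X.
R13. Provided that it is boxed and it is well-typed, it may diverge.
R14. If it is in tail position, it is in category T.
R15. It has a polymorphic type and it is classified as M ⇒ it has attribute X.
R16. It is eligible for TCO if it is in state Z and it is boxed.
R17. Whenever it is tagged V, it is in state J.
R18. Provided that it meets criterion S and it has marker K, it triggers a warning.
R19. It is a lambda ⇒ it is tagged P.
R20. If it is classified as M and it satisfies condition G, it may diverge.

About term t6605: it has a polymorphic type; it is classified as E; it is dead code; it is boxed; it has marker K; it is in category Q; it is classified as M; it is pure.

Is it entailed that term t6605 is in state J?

No

Forward chaining from the given facts derives: captures a mutable variable, is a constant expression, has attribute X, is in state Z, is rejected, is eligible for TCO.
Rules concluding "it is in state J": R1 needs "it is generalized"; R17 needs "it is tagged V" — none of these are established.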